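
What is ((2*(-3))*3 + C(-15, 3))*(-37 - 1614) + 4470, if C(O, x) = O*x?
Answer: 108483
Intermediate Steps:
((2*(-3))*3 + C(-15, 3))*(-37 - 1614) + 4470 = ((2*(-3))*3 - 15*3)*(-37 - 1614) + 4470 = (-6*3 - 45)*(-1651) + 4470 = (-18 - 45)*(-1651) + 4470 = -63*(-1651) + 4470 = 104013 + 4470 = 108483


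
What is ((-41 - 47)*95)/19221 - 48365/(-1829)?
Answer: 914333225/35155209 ≈ 26.008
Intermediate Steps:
((-41 - 47)*95)/19221 - 48365/(-1829) = -88*95*(1/19221) - 48365*(-1/1829) = -8360*1/19221 + 48365/1829 = -8360/19221 + 48365/1829 = 914333225/35155209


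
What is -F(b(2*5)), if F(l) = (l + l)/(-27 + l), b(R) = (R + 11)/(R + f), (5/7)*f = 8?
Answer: 70/919 ≈ 0.076170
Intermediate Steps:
f = 56/5 (f = (7/5)*8 = 56/5 ≈ 11.200)
b(R) = (11 + R)/(56/5 + R) (b(R) = (R + 11)/(R + 56/5) = (11 + R)/(56/5 + R))
F(l) = 2*l/(-27 + l) (F(l) = (2*l)/(-27 + l) = 2*l/(-27 + l))
-F(b(2*5)) = -2*5*(11 + 2*5)/(56 + 5*(2*5))/(-27 + 5*(11 + 2*5)/(56 + 5*(2*5))) = -2*5*(11 + 10)/(56 + 5*10)/(-27 + 5*(11 + 10)/(56 + 5*10)) = -2*5*21/(56 + 50)/(-27 + 5*21/(56 + 50)) = -2*5*21/106/(-27 + 5*21/106) = -2*5*(1/106)*21/(-27 + 5*(1/106)*21) = -2*105/(106*(-27 + 105/106)) = -2*105/(106*(-2757/106)) = -2*105*(-106)/(106*2757) = -1*(-70/919) = 70/919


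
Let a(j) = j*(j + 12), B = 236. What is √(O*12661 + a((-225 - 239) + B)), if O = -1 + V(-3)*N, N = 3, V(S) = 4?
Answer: √188519 ≈ 434.19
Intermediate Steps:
a(j) = j*(12 + j)
O = 11 (O = -1 + 4*3 = -1 + 12 = 11)
√(O*12661 + a((-225 - 239) + B)) = √(11*12661 + ((-225 - 239) + 236)*(12 + ((-225 - 239) + 236))) = √(139271 + (-464 + 236)*(12 + (-464 + 236))) = √(139271 - 228*(12 - 228)) = √(139271 - 228*(-216)) = √(139271 + 49248) = √188519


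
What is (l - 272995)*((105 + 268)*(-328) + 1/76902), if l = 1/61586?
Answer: 158181977544082671803/4736086572 ≈ 3.3399e+10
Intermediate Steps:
l = 1/61586 ≈ 1.6237e-5
(l - 272995)*((105 + 268)*(-328) + 1/76902) = (1/61586 - 272995)*((105 + 268)*(-328) + 1/76902) = -16812670069*(373*(-328) + 1/76902)/61586 = -16812670069*(-122344 + 1/76902)/61586 = -16812670069/61586*(-9408498287/76902) = 158181977544082671803/4736086572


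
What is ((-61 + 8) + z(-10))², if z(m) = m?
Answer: 3969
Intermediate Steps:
((-61 + 8) + z(-10))² = ((-61 + 8) - 10)² = (-53 - 10)² = (-63)² = 3969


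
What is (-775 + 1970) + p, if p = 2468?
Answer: 3663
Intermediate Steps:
(-775 + 1970) + p = (-775 + 1970) + 2468 = 1195 + 2468 = 3663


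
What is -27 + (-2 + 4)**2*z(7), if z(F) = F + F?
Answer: 29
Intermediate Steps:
z(F) = 2*F
-27 + (-2 + 4)**2*z(7) = -27 + (-2 + 4)**2*(2*7) = -27 + 2**2*14 = -27 + 4*14 = -27 + 56 = 29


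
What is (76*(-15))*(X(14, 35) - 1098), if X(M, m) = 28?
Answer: 1219800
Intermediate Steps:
(76*(-15))*(X(14, 35) - 1098) = (76*(-15))*(28 - 1098) = -1140*(-1070) = 1219800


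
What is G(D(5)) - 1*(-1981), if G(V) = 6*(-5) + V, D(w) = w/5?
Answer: 1952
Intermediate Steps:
D(w) = w/5 (D(w) = w*(⅕) = w/5)
G(V) = -30 + V
G(D(5)) - 1*(-1981) = (-30 + (⅕)*5) - 1*(-1981) = (-30 + 1) + 1981 = -29 + 1981 = 1952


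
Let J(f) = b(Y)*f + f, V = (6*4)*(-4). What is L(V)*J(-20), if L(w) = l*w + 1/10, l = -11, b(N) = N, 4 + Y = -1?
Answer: 84488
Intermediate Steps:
Y = -5 (Y = -4 - 1 = -5)
V = -96 (V = 24*(-4) = -96)
L(w) = ⅒ - 11*w (L(w) = -11*w + 1/10 = -11*w + 1*(⅒) = -11*w + ⅒ = ⅒ - 11*w)
J(f) = -4*f (J(f) = -5*f + f = -4*f)
L(V)*J(-20) = (⅒ - 11*(-96))*(-4*(-20)) = (⅒ + 1056)*80 = (10561/10)*80 = 84488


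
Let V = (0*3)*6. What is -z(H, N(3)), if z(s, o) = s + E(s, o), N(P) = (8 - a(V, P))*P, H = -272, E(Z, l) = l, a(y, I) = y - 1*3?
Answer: 239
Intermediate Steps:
V = 0 (V = 0*6 = 0)
a(y, I) = -3 + y (a(y, I) = y - 3 = -3 + y)
N(P) = 11*P (N(P) = (8 - (-3 + 0))*P = (8 - 1*(-3))*P = (8 + 3)*P = 11*P)
z(s, o) = o + s (z(s, o) = s + o = o + s)
-z(H, N(3)) = -(11*3 - 272) = -(33 - 272) = -1*(-239) = 239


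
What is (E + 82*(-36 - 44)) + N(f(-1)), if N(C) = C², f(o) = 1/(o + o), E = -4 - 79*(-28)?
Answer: -17407/4 ≈ -4351.8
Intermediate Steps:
E = 2208 (E = -4 + 2212 = 2208)
f(o) = 1/(2*o)
(E + 82*(-36 - 44)) + N(f(-1)) = (2208 + 82*(-36 - 44)) + ((½)/(-1))² = (2208 + 82*(-80)) + ((½)*(-1))² = (2208 - 6560) + (-½)² = -4352 + ¼ = -17407/4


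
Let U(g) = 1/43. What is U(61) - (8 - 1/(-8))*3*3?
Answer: -25147/344 ≈ -73.102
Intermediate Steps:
U(g) = 1/43
U(61) - (8 - 1/(-8))*3*3 = 1/43 - (8 - 1/(-8))*3*3 = 1/43 - (8 - (-1)/8)*3*3 = 1/43 - (8 - 1*(-1/8))*3*3 = 1/43 - (8 + 1/8)*3*3 = 1/43 - (65/8)*3*3 = 1/43 - 195*3/8 = 1/43 - 1*585/8 = 1/43 - 585/8 = -25147/344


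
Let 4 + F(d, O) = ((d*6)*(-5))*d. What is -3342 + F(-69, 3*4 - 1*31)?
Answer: -146176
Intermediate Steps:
F(d, O) = -4 - 30*d² (F(d, O) = -4 + ((d*6)*(-5))*d = -4 + ((6*d)*(-5))*d = -4 + (-30*d)*d = -4 - 30*d²)
-3342 + F(-69, 3*4 - 1*31) = -3342 + (-4 - 30*(-69)²) = -3342 + (-4 - 30*4761) = -3342 + (-4 - 142830) = -3342 - 142834 = -146176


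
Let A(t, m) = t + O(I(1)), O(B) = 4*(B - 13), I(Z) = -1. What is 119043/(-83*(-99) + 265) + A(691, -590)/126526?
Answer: 3766855172/268298383 ≈ 14.040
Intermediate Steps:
O(B) = -52 + 4*B (O(B) = 4*(-13 + B) = -52 + 4*B)
A(t, m) = -56 + t (A(t, m) = t + (-52 + 4*(-1)) = t + (-52 - 4) = t - 56 = -56 + t)
119043/(-83*(-99) + 265) + A(691, -590)/126526 = 119043/(-83*(-99) + 265) + (-56 + 691)/126526 = 119043/(8217 + 265) + 635*(1/126526) = 119043/8482 + 635/126526 = 3766855172/268298383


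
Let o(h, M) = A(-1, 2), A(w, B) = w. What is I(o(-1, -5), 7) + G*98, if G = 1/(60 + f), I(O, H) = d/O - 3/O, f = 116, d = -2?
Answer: 489/88 ≈ 5.5568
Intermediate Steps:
o(h, M) = -1
I(O, H) = -5/O (I(O, H) = -2/O - 3/O = -5/O)
G = 1/176 (G = 1/(60 + 116) = 1/176 ≈ 0.0056818)
I(o(-1, -5), 7) + G*98 = -5/(-1) + (1/176)*98 = -5*(-1) + 49/88 = 5 + 49/88 = 489/88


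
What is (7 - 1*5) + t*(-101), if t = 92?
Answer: -9290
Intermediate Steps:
(7 - 1*5) + t*(-101) = (7 - 1*5) + 92*(-101) = (7 - 5) - 9292 = 2 - 9292 = -9290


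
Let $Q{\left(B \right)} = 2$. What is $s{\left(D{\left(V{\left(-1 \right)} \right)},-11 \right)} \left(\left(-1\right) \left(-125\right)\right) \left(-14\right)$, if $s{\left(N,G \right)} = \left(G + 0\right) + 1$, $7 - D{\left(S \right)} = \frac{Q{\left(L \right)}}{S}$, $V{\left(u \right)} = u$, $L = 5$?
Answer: $17500$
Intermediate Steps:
$D{\left(S \right)} = 7 - \frac{2}{S}$
$s{\left(N,G \right)} = 1 + G$ ($s{\left(N,G \right)} = G + 1 = 1 + G$)
$s{\left(D{\left(V{\left(-1 \right)} \right)},-11 \right)} \left(\left(-1\right) \left(-125\right)\right) \left(-14\right) = \left(1 - 11\right) \left(\left(-1\right) \left(-125\right)\right) \left(-14\right) = \left(-10\right) 125 \left(-14\right) = \left(-1250\right) \left(-14\right) = 17500$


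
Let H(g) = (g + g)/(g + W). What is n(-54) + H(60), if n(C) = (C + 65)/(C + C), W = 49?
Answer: 11761/11772 ≈ 0.99907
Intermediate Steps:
n(C) = (65 + C)/(2*C) (n(C) = (65 + C)/((2*C)) = (65 + C)*(1/(2*C)) = (65 + C)/(2*C))
H(g) = 2*g/(49 + g) (H(g) = (g + g)/(g + 49) = (2*g)/(49 + g) = 2*g/(49 + g))
n(-54) + H(60) = (½)*(65 - 54)/(-54) + 2*60/(49 + 60) = (½)*(-1/54)*11 + 2*60/109 = -11/108 + 2*60*(1/109) = -11/108 + 120/109 = 11761/11772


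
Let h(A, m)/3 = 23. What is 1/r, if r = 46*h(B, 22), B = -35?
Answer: 1/3174 ≈ 0.00031506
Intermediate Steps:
h(A, m) = 69 (h(A, m) = 3*23 = 69)
r = 3174 (r = 46*69 = 3174)
1/r = 1/3174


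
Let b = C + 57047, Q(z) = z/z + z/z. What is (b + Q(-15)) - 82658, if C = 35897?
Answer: 10288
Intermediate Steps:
Q(z) = 2 (Q(z) = 1 + 1 = 2)
b = 92944 (b = 35897 + 57047 = 92944)
(b + Q(-15)) - 82658 = (92944 + 2) - 82658 = 92946 - 82658 = 10288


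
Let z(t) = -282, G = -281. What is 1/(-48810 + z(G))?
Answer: -1/49092 ≈ -2.0370e-5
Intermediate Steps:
1/(-48810 + z(G)) = 1/(-48810 - 282) = 1/(-49092) = -1/49092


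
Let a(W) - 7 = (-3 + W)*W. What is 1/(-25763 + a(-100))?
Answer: -1/15456 ≈ -6.4700e-5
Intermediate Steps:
a(W) = 7 + W*(-3 + W) (a(W) = 7 + (-3 + W)*W = 7 + W*(-3 + W))
1/(-25763 + a(-100)) = 1/(-25763 + (7 + (-100)² - 3*(-100))) = 1/(-25763 + (7 + 10000 + 300)) = 1/(-25763 + 10307) = 1/(-15456) = -1/15456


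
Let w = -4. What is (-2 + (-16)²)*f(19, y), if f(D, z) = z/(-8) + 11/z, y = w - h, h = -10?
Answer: 1651/6 ≈ 275.17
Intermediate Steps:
y = 6 (y = -4 - 1*(-10) = -4 + 10 = 6)
f(D, z) = 11/z - z/8 (f(D, z) = z*(-⅛) + 11/z = -z/8 + 11/z = 11/z - z/8)
(-2 + (-16)²)*f(19, y) = (-2 + (-16)²)*(11/6 - ⅛*6) = (-2 + 256)*(11*(⅙) - ¾) = 254*(11/6 - ¾) = 254*(13/12) = 1651/6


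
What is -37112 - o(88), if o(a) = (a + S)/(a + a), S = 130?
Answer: -3265965/88 ≈ -37113.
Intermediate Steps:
o(a) = (130 + a)/(2*a) (o(a) = (a + 130)/(a + a) = (130 + a)/((2*a)) = (130 + a)*(1/(2*a)) = (130 + a)/(2*a))
-37112 - o(88) = -37112 - (130 + 88)/(2*88) = -37112 - 218/(2*88) = -37112 - 1*109/88 = -37112 - 109/88 = -3265965/88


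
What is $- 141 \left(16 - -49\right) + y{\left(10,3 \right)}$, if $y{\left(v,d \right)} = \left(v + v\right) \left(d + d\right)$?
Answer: $-9045$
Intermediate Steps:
$y{\left(v,d \right)} = 4 d v$ ($y{\left(v,d \right)} = 2 v 2 d = 4 d v$)
$- 141 \left(16 - -49\right) + y{\left(10,3 \right)} = - 141 \left(16 - -49\right) + 4 \cdot 3 \cdot 10 = - 141 \left(16 + 49\right) + 120 = \left(-141\right) 65 + 120 = -9165 + 120 = -9045$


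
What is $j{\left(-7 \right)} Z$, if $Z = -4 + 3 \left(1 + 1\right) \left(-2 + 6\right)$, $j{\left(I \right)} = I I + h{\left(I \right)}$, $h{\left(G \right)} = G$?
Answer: $840$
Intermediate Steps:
$j{\left(I \right)} = I + I^{2}$ ($j{\left(I \right)} = I I + I = I^{2} + I = I + I^{2}$)
$Z = 20$ ($Z = -4 + 3 \cdot 2 \cdot 4 = -4 + 3 \cdot 8 = -4 + 24 = 20$)
$j{\left(-7 \right)} Z = - 7 \left(1 - 7\right) 20 = \left(-7\right) \left(-6\right) 20 = 42 \cdot 20 = 840$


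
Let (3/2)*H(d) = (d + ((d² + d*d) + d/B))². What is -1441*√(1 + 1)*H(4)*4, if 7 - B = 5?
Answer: -16646432*√2/3 ≈ -7.8472e+6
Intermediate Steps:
B = 2 (B = 7 - 1*5 = 7 - 5 = 2)
H(d) = 2*(2*d² + 3*d/2)²/3 (H(d) = 2*(d + ((d² + d*d) + d/2))²/3 = 2*(d + ((d² + d²) + d*(½)))²/3 = 2*(d + (2*d² + d/2))²/3 = 2*(d + (d/2 + 2*d²))²/3 = 2*(2*d² + 3*d/2)²/3)
-1441*√(1 + 1)*H(4)*4 = -1441*√(1 + 1)*((⅙)*4²*(3 + 4*4)²)*4 = -1441*√2*((⅙)*16*(3 + 16)²)*4 = -1441*√2*((⅙)*16*19²)*4 = -1441*√2*((⅙)*16*361)*4 = -1441*√2*(2888/3)*4 = -1441*2888*√2/3*4 = -16646432*√2/3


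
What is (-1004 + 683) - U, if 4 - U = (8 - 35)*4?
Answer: -433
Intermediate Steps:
U = 112 (U = 4 - (8 - 35)*4 = 4 - (-27)*4 = 4 - 1*(-108) = 4 + 108 = 112)
(-1004 + 683) - U = (-1004 + 683) - 1*112 = -321 - 112 = -433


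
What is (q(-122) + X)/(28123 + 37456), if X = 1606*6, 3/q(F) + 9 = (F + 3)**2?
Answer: 136368675/928074008 ≈ 0.14694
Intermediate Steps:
q(F) = 3/(-9 + (3 + F)**2) (q(F) = 3/(-9 + (F + 3)**2) = 3/(-9 + (3 + F)**2))
X = 9636
(q(-122) + X)/(28123 + 37456) = (3/(-122*(6 - 122)) + 9636)/(28123 + 37456) = (3*(-1/122)/(-116) + 9636)/65579 = (3*(-1/122)*(-1/116) + 9636)*(1/65579) = (3/14152 + 9636)*(1/65579) = (136368675/14152)*(1/65579) = 136368675/928074008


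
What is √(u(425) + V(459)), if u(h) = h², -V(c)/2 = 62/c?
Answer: √4228244301/153 ≈ 425.00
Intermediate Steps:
V(c) = -124/c
√(u(425) + V(459)) = √(425² - 124/459) = √(180625 - 124*1/459) = √(180625 - 124/459) = √(82906751/459) = √4228244301/153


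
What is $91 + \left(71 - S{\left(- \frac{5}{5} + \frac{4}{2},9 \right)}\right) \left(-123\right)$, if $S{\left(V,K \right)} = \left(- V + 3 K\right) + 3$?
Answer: $-5075$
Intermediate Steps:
$S{\left(V,K \right)} = 3 - V + 3 K$
$91 + \left(71 - S{\left(- \frac{5}{5} + \frac{4}{2},9 \right)}\right) \left(-123\right) = 91 + \left(71 - \left(3 - \left(- \frac{5}{5} + \frac{4}{2}\right) + 3 \cdot 9\right)\right) \left(-123\right) = 91 + \left(71 - \left(3 - \left(\left(-5\right) \frac{1}{5} + 4 \cdot \frac{1}{2}\right) + 27\right)\right) \left(-123\right) = 91 + \left(71 - \left(3 - \left(-1 + 2\right) + 27\right)\right) \left(-123\right) = 91 + \left(71 - \left(3 - 1 + 27\right)\right) \left(-123\right) = 91 + \left(71 - 29\right) \left(-123\right) = 91 + 42 \left(-123\right) = 91 - 5166 = -5075$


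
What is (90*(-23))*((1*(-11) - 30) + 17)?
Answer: 49680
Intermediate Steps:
(90*(-23))*((1*(-11) - 30) + 17) = -2070*((-11 - 30) + 17) = -2070*(-41 + 17) = -2070*(-24) = 49680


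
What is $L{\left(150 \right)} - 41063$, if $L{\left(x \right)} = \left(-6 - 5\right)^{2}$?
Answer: $-40942$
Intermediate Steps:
$L{\left(x \right)} = 121$ ($L{\left(x \right)} = \left(-11\right)^{2} = 121$)
$L{\left(150 \right)} - 41063 = 121 - 41063 = -40942$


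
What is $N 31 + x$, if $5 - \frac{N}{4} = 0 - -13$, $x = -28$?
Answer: $-1020$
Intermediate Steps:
$N = -32$ ($N = 20 - 4 \left(0 - -13\right) = 20 - 4 \left(0 + 13\right) = 20 - 52 = -32$)
$N 31 + x = \left(-32\right) 31 - 28 = -992 - 28 = -1020$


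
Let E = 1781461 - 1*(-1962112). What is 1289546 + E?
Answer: 5033119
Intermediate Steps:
E = 3743573 (E = 1781461 + 1962112 = 3743573)
1289546 + E = 1289546 + 3743573 = 5033119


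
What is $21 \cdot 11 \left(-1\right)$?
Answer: $-231$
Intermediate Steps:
$21 \cdot 11 \left(-1\right) = 231 \left(-1\right) = -231$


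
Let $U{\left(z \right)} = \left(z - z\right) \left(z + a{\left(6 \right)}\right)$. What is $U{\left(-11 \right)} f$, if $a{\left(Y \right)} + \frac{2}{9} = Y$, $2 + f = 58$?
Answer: $0$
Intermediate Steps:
$f = 56$ ($f = -2 + 58 = 56$)
$a{\left(Y \right)} = - \frac{2}{9} + Y$
$U{\left(z \right)} = 0$ ($U{\left(z \right)} = \left(z - z\right) \left(z + \left(- \frac{2}{9} + 6\right)\right) = 0 \left(z + \frac{52}{9}\right) = 0 \left(\frac{52}{9} + z\right) = 0$)
$U{\left(-11 \right)} f = 0 \cdot 56 = 0$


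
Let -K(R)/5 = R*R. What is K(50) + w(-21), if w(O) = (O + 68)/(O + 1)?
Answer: -250047/20 ≈ -12502.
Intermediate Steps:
K(R) = -5*R² (K(R) = -5*R*R = -5*R²)
w(O) = (68 + O)/(1 + O)
K(50) + w(-21) = -5*50² + (68 - 21)/(1 - 21) = -5*2500 + 47/(-20) = -12500 - 1/20*47 = -12500 - 47/20 = -250047/20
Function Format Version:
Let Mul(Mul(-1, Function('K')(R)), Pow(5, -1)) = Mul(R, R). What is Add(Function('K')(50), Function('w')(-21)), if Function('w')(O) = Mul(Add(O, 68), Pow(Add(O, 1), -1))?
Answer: Rational(-250047, 20) ≈ -12502.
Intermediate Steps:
Function('K')(R) = Mul(-5, Pow(R, 2)) (Function('K')(R) = Mul(-5, Mul(R, R)) = Mul(-5, Pow(R, 2)))
Function('w')(O) = Mul(Pow(Add(1, O), -1), Add(68, O)) (Function('w')(O) = Mul(Add(68, O), Pow(Add(1, O), -1)) = Mul(Pow(Add(1, O), -1), Add(68, O)))
Add(Function('K')(50), Function('w')(-21)) = Add(Mul(-5, Pow(50, 2)), Mul(Pow(Add(1, -21), -1), Add(68, -21))) = Add(Mul(-5, 2500), Mul(Pow(-20, -1), 47)) = Add(-12500, Mul(Rational(-1, 20), 47)) = Add(-12500, Rational(-47, 20)) = Rational(-250047, 20)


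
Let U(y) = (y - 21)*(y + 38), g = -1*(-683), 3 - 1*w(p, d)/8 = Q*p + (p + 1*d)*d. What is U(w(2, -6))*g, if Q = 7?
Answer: 49751086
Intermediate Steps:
w(p, d) = 24 - 56*p - 8*d*(d + p) (w(p, d) = 24 - 8*(7*p + (p + 1*d)*d) = 24 - 8*(7*p + (p + d)*d) = 24 - 8*(7*p + (d + p)*d) = 24 - 8*(7*p + d*(d + p)) = 24 + (-56*p - 8*d*(d + p)) = 24 - 56*p - 8*d*(d + p))
g = 683
U(y) = (-21 + y)*(38 + y)
U(w(2, -6))*g = (-798 + (24 - 56*2 - 8*(-6)² - 8*(-6)*2)² + 17*(24 - 56*2 - 8*(-6)² - 8*(-6)*2))*683 = (-798 + (24 - 112 - 8*36 + 96)² + 17*(24 - 112 - 8*36 + 96))*683 = (-798 + (24 - 112 - 288 + 96)² + 17*(24 - 112 - 288 + 96))*683 = (-798 + (-280)² + 17*(-280))*683 = (-798 + 78400 - 4760)*683 = 72842*683 = 49751086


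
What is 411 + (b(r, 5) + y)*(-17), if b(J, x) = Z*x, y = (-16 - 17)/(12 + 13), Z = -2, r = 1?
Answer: 15086/25 ≈ 603.44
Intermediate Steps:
y = -33/25 ≈ -1.3200
b(J, x) = -2*x
411 + (b(r, 5) + y)*(-17) = 411 + (-2*5 - 33/25)*(-17) = 411 + (-10 - 33/25)*(-17) = 411 - 283/25*(-17) = 411 + 4811/25 = 15086/25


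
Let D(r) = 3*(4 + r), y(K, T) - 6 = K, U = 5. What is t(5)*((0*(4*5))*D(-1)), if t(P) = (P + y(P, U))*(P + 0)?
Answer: 0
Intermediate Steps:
y(K, T) = 6 + K
D(r) = 12 + 3*r
t(P) = P*(6 + 2*P) (t(P) = (P + (6 + P))*(P + 0) = (6 + 2*P)*P = P*(6 + 2*P))
t(5)*((0*(4*5))*D(-1)) = (2*5*(3 + 5))*((0*(4*5))*(12 + 3*(-1))) = (2*5*8)*((0*20)*(12 - 3)) = 80*(0*9) = 80*0 = 0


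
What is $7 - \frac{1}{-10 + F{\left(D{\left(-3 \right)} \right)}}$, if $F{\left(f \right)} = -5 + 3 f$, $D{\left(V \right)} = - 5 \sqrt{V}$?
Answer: $\frac{421}{60} - \frac{i \sqrt{3}}{60} \approx 7.0167 - 0.028868 i$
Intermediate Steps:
$7 - \frac{1}{-10 + F{\left(D{\left(-3 \right)} \right)}} = 7 - \frac{1}{-10 - \left(5 - 3 \left(- 5 \sqrt{-3}\right)\right)} = 7 - \frac{1}{-10 - \left(5 - 3 \left(- 5 i \sqrt{3}\right)\right)} = 7 - \frac{1}{-10 - \left(5 + 15 i \sqrt{3}\right)} = 7 - \frac{1}{-15 - 15 i \sqrt{3}}$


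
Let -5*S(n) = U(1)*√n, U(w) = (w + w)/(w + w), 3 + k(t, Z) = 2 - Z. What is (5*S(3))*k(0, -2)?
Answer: -√3 ≈ -1.7320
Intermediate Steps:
k(t, Z) = -1 - Z (k(t, Z) = -3 + (2 - Z) = -1 - Z)
U(w) = 1 (U(w) = (2*w)/((2*w)) = (2*w)*(1/(2*w)) = 1)
S(n) = -√n/5
(5*S(3))*k(0, -2) = (5*(-√3/5))*(-1 - 1*(-2)) = (-√3)*(-1 + 2) = -√3*1 = -√3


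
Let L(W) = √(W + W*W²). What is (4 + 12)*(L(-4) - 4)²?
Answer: 64*(2 - I*√17)² ≈ -832.0 - 1055.5*I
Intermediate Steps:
L(W) = √(W + W³)
(4 + 12)*(L(-4) - 4)² = (4 + 12)*(√(-4 + (-4)³) - 4)² = 16*(√(-4 - 64) - 4)² = 16*(√(-68) - 4)² = 16*(2*I*√17 - 4)² = 16*(-4 + 2*I*√17)²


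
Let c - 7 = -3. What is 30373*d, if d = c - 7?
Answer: -91119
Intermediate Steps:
c = 4 (c = 7 - 3 = 4)
d = -3 (d = 4 - 7 = -3)
30373*d = 30373*(-3) = -91119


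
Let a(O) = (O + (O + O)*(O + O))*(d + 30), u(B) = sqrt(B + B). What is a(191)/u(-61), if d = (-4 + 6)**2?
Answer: -2483955*I*sqrt(122)/61 ≈ -4.4977e+5*I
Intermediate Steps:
d = 4 (d = 2**2 = 4)
u(B) = sqrt(2)*sqrt(B) (u(B) = sqrt(2*B) = sqrt(2)*sqrt(B))
a(O) = 34*O + 136*O**2 (a(O) = (O + (O + O)*(O + O))*(4 + 30) = (O + (2*O)*(2*O))*34 = (O + 4*O**2)*34 = 34*O + 136*O**2)
a(191)/u(-61) = (34*191*(1 + 4*191))/((sqrt(2)*sqrt(-61))) = (34*191*(1 + 764))/((sqrt(2)*(I*sqrt(61)))) = (34*191*765)/((I*sqrt(122))) = 4967910*(-I*sqrt(122)/122) = -2483955*I*sqrt(122)/61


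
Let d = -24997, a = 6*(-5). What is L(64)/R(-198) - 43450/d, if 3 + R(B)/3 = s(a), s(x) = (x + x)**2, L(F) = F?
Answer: 470468758/269742627 ≈ 1.7441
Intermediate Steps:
a = -30
s(x) = 4*x**2 (s(x) = (2*x)**2 = 4*x**2)
R(B) = 10791 (R(B) = -9 + 3*(4*(-30)**2) = -9 + 3*(4*900) = -9 + 3*3600 = -9 + 10800 = 10791)
L(64)/R(-198) - 43450/d = 64/10791 - 43450/(-24997) = 64*(1/10791) - 43450*(-1/24997) = 64/10791 + 43450/24997 = 470468758/269742627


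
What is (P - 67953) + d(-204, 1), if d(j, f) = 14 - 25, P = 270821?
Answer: 202857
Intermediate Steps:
d(j, f) = -11
(P - 67953) + d(-204, 1) = (270821 - 67953) - 11 = 202868 - 11 = 202857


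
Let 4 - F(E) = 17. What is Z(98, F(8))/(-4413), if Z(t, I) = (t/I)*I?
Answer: -98/4413 ≈ -0.022207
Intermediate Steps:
F(E) = -13 (F(E) = 4 - 1*17 = 4 - 17 = -13)
Z(t, I) = t
Z(98, F(8))/(-4413) = 98/(-4413) = 98*(-1/4413) = -98/4413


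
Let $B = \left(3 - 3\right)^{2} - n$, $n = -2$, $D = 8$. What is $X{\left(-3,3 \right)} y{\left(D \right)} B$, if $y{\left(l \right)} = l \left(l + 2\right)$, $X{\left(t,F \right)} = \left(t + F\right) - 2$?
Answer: $-320$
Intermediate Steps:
$X{\left(t,F \right)} = -2 + F + t$ ($X{\left(t,F \right)} = \left(F + t\right) - 2 = -2 + F + t$)
$y{\left(l \right)} = l \left(2 + l\right)$
$B = 2$ ($B = \left(3 - 3\right)^{2} - -2 = 0^{2} + 2 = 0 + 2 = 2$)
$X{\left(-3,3 \right)} y{\left(D \right)} B = \left(-2 + 3 - 3\right) 8 \left(2 + 8\right) 2 = - 2 \cdot 8 \cdot 10 \cdot 2 = \left(-2\right) 80 \cdot 2 = \left(-160\right) 2 = -320$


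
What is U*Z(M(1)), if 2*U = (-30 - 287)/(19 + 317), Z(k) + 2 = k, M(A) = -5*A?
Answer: 317/96 ≈ 3.3021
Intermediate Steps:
Z(k) = -2 + k
U = -317/672 (U = ((-30 - 287)/(19 + 317))/2 = (-317/336)/2 = (-317*1/336)/2 = (1/2)*(-317/336) = -317/672 ≈ -0.47173)
U*Z(M(1)) = -317*(-2 - 5*1)/672 = -317*(-2 - 5)/672 = -317/672*(-7) = 317/96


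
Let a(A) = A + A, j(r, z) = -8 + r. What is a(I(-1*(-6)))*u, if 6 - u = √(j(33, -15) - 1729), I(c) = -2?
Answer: -24 + 8*I*√426 ≈ -24.0 + 165.12*I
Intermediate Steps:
a(A) = 2*A
u = 6 - 2*I*√426 (u = 6 - √((-8 + 33) - 1729) = 6 - √(25 - 1729) = 6 - √(-1704) = 6 - 2*I*√426 ≈ 6.0 - 41.28*I)
a(I(-1*(-6)))*u = (2*(-2))*(6 - 2*I*√426) = -4*(6 - 2*I*√426) = -24 + 8*I*√426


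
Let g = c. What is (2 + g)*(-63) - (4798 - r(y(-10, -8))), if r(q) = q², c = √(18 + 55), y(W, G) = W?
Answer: -4824 - 63*√73 ≈ -5362.3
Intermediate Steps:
c = √73 ≈ 8.5440
g = √73 ≈ 8.5440
(2 + g)*(-63) - (4798 - r(y(-10, -8))) = (2 + √73)*(-63) - (4798 - 1*(-10)²) = (-126 - 63*√73) - (4798 - 1*100) = (-126 - 63*√73) - (4798 - 100) = (-126 - 63*√73) - 1*4698 = (-126 - 63*√73) - 4698 = -4824 - 63*√73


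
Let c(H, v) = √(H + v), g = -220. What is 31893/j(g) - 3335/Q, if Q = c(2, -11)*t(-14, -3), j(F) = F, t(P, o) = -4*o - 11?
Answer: -31893/220 + 3335*I/3 ≈ -144.97 + 1111.7*I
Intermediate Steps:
t(P, o) = -11 - 4*o
Q = 3*I (Q = √(2 - 11)*(-11 - 4*(-3)) = √(-9)*(-11 + 12) = (3*I)*1 = 3*I ≈ 3.0*I)
31893/j(g) - 3335/Q = 31893/(-220) - 3335*(-I/3) = 31893*(-1/220) - (-3335)*I/3 = -31893/220 + 3335*I/3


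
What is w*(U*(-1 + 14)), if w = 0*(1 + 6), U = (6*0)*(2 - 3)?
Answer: 0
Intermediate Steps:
U = 0 (U = 0*(-1) = 0)
w = 0 (w = 0*7 = 0)
w*(U*(-1 + 14)) = 0*(0*(-1 + 14)) = 0*(0*13) = 0*0 = 0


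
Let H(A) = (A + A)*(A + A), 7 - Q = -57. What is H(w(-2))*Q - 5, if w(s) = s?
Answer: 1019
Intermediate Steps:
Q = 64 (Q = 7 - 1*(-57) = 7 + 57 = 64)
H(A) = 4*A² (H(A) = (2*A)*(2*A) = 4*A²)
H(w(-2))*Q - 5 = (4*(-2)²)*64 - 5 = (4*4)*64 - 5 = 16*64 - 5 = 1024 - 5 = 1019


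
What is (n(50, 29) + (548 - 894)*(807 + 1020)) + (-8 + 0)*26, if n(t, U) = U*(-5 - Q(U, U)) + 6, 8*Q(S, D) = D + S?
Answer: -2530797/4 ≈ -6.3270e+5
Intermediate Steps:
Q(S, D) = D/8 + S/8 (Q(S, D) = (D + S)/8 = D/8 + S/8)
n(t, U) = 6 + U*(-5 - U/4) (n(t, U) = U*(-5 - (U/8 + U/8)) + 6 = U*(-5 - U/4) + 6 = 6 + U*(-5 - U/4))
(n(50, 29) + (548 - 894)*(807 + 1020)) + (-8 + 0)*26 = ((6 - 5*29 - ¼*29²) + (548 - 894)*(807 + 1020)) + (-8 + 0)*26 = ((6 - 145 - ¼*841) - 346*1827) - 8*26 = ((6 - 145 - 841/4) - 632142) - 208 = (-1397/4 - 632142) - 208 = -2529965/4 - 208 = -2530797/4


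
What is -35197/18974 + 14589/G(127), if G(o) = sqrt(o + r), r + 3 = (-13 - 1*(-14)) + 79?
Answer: -35197/18974 + 4863*sqrt(51)/34 ≈ 1019.6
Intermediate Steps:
r = 77 (r = -3 + ((-13 - 1*(-14)) + 79) = -3 + ((-13 + 14) + 79) = -3 + (1 + 79) = -3 + 80 = 77)
G(o) = sqrt(77 + o) (G(o) = sqrt(o + 77) = sqrt(77 + o))
-35197/18974 + 14589/G(127) = -35197/18974 + 14589/(sqrt(77 + 127)) = -35197*1/18974 + 14589/(sqrt(204)) = -35197/18974 + 14589/((2*sqrt(51))) = -35197/18974 + 14589*(sqrt(51)/102) = -35197/18974 + 4863*sqrt(51)/34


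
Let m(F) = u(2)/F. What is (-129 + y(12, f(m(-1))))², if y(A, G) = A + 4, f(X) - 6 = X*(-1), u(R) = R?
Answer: 12769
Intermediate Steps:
m(F) = 2/F
f(X) = 6 - X (f(X) = 6 + X*(-1) = 6 - X)
y(A, G) = 4 + A
(-129 + y(12, f(m(-1))))² = (-129 + (4 + 12))² = (-129 + 16)² = (-113)² = 12769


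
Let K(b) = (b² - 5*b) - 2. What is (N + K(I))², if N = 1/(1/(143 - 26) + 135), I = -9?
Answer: 3836979710041/249513616 ≈ 15378.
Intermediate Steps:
K(b) = -2 + b² - 5*b
N = 117/15796 (N = 1/(1/117 + 135) = 1/(15796/117) = 117/15796 ≈ 0.0074069)
(N + K(I))² = (117/15796 + (-2 + (-9)² - 5*(-9)))² = (117/15796 + (-2 + 81 + 45))² = (117/15796 + 124)² = (1958821/15796)² = 3836979710041/249513616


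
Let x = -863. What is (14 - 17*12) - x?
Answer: 673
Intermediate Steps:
(14 - 17*12) - x = (14 - 17*12) - 1*(-863) = (14 - 204) + 863 = -190 + 863 = 673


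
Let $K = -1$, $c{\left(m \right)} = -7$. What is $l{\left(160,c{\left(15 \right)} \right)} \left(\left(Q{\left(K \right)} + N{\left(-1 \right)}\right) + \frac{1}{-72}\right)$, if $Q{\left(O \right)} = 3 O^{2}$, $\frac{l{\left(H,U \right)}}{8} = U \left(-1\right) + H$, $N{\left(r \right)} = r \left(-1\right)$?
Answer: $\frac{47929}{9} \approx 5325.4$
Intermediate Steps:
$N{\left(r \right)} = - r$
$l{\left(H,U \right)} = - 8 U + 8 H$ ($l{\left(H,U \right)} = 8 \left(U \left(-1\right) + H\right) = 8 \left(- U + H\right) = 8 \left(H - U\right) = - 8 U + 8 H$)
$l{\left(160,c{\left(15 \right)} \right)} \left(\left(Q{\left(K \right)} + N{\left(-1 \right)}\right) + \frac{1}{-72}\right) = \left(\left(-8\right) \left(-7\right) + 8 \cdot 160\right) \left(\left(3 \left(-1\right)^{2} - -1\right) + \frac{1}{-72}\right) = \left(56 + 1280\right) \left(\left(3 \cdot 1 + 1\right) - \frac{1}{72}\right) = 1336 \left(\left(3 + 1\right) - \frac{1}{72}\right) = 1336 \left(4 - \frac{1}{72}\right) = 1336 \cdot \frac{287}{72} = \frac{47929}{9}$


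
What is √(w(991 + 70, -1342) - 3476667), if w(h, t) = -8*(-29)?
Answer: I*√3476435 ≈ 1864.5*I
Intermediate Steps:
w(h, t) = 232
√(w(991 + 70, -1342) - 3476667) = √(232 - 3476667) = √(-3476435) = I*√3476435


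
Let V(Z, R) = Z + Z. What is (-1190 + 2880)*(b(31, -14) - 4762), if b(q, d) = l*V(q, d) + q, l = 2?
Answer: -7785830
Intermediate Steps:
V(Z, R) = 2*Z
b(q, d) = 5*q (b(q, d) = 2*(2*q) + q = 4*q + q = 5*q)
(-1190 + 2880)*(b(31, -14) - 4762) = (-1190 + 2880)*(5*31 - 4762) = 1690*(155 - 4762) = 1690*(-4607) = -7785830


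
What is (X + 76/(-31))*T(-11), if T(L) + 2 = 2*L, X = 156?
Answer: -114240/31 ≈ -3685.2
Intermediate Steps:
T(L) = -2 + 2*L
(X + 76/(-31))*T(-11) = (156 + 76/(-31))*(-2 + 2*(-11)) = (156 + 76*(-1/31))*(-2 - 22) = (156 - 76/31)*(-24) = (4760/31)*(-24) = -114240/31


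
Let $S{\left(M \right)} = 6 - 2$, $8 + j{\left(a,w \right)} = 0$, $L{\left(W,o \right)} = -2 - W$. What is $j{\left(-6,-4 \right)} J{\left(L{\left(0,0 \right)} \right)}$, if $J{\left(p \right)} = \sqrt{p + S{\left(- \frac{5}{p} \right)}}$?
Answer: $- 8 \sqrt{2} \approx -11.314$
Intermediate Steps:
$j{\left(a,w \right)} = -8$ ($j{\left(a,w \right)} = -8 + 0 = -8$)
$S{\left(M \right)} = 4$ ($S{\left(M \right)} = 6 - 2 = 4$)
$J{\left(p \right)} = \sqrt{4 + p}$ ($J{\left(p \right)} = \sqrt{p + 4} = \sqrt{4 + p}$)
$j{\left(-6,-4 \right)} J{\left(L{\left(0,0 \right)} \right)} = - 8 \sqrt{4 - 2} = - 8 \sqrt{2}$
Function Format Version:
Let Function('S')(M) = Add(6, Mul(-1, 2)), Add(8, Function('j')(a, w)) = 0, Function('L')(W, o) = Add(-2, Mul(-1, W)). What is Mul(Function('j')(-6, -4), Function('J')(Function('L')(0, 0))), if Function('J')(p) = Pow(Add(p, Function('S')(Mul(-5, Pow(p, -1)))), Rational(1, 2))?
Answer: Mul(-8, Pow(2, Rational(1, 2))) ≈ -11.314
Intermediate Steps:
Function('j')(a, w) = -8 (Function('j')(a, w) = Add(-8, 0) = -8)
Function('S')(M) = 4 (Function('S')(M) = Add(6, -2) = 4)
Function('J')(p) = Pow(Add(4, p), Rational(1, 2)) (Function('J')(p) = Pow(Add(p, 4), Rational(1, 2)) = Pow(Add(4, p), Rational(1, 2)))
Mul(Function('j')(-6, -4), Function('J')(Function('L')(0, 0))) = Mul(-8, Pow(Add(4, Add(-2, Mul(-1, 0))), Rational(1, 2))) = Mul(-8, Pow(Add(4, Add(-2, 0)), Rational(1, 2))) = Mul(-8, Pow(Add(4, -2), Rational(1, 2))) = Mul(-8, Pow(2, Rational(1, 2)))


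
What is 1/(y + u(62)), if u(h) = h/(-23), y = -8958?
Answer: -23/206096 ≈ -0.00011160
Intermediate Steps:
u(h) = -h/23 (u(h) = h*(-1/23) = -h/23)
1/(y + u(62)) = 1/(-8958 - 1/23*62) = 1/(-8958 - 62/23) = 1/(-206096/23) = -23/206096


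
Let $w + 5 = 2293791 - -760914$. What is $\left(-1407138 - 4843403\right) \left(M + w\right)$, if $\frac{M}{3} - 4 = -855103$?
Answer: $-3059033517023$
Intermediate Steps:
$M = -2565297$ ($M = 12 + 3 \left(-855103\right) = 12 - 2565309 = -2565297$)
$w = 3054700$ ($w = -5 + \left(2293791 - -760914\right) = -5 + \left(2293791 + 760914\right) = -5 + 3054705 = 3054700$)
$\left(-1407138 - 4843403\right) \left(M + w\right) = \left(-1407138 - 4843403\right) \left(-2565297 + 3054700\right) = \left(-6250541\right) 489403 = -3059033517023$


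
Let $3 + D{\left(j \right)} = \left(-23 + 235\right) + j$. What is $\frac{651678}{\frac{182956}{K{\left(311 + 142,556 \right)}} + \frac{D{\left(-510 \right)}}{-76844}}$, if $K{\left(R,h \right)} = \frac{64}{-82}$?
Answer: $- \frac{100155088464}{36026368487} \approx -2.78$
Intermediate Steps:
$K{\left(R,h \right)} = - \frac{32}{41}$ ($K{\left(R,h \right)} = 64 \left(- \frac{1}{82}\right) = - \frac{32}{41}$)
$D{\left(j \right)} = 209 + j$ ($D{\left(j \right)} = -3 + \left(\left(-23 + 235\right) + j\right) = -3 + \left(212 + j\right) = 209 + j$)
$\frac{651678}{\frac{182956}{K{\left(311 + 142,556 \right)}} + \frac{D{\left(-510 \right)}}{-76844}} = \frac{651678}{\frac{182956}{- \frac{32}{41}} + \frac{209 - 510}{-76844}} = \frac{651678}{182956 \left(- \frac{41}{32}\right) - - \frac{301}{76844}} = \frac{651678}{- \frac{1875299}{8} + \frac{301}{76844}} = \frac{651678}{- \frac{36026368487}{153688}} = 651678 \left(- \frac{153688}{36026368487}\right) = - \frac{100155088464}{36026368487}$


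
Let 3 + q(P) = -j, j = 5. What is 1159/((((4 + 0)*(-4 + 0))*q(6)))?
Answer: 1159/128 ≈ 9.0547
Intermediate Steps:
q(P) = -8 (q(P) = -3 - 1*5 = -3 - 5 = -8)
1159/((((4 + 0)*(-4 + 0))*q(6))) = 1159/((((4 + 0)*(-4 + 0))*(-8))) = 1159/(((4*(-4))*(-8))) = 1159/((-16*(-8))) = 1159/128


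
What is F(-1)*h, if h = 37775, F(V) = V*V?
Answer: 37775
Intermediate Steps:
F(V) = V²
F(-1)*h = (-1)²*37775 = 1*37775 = 37775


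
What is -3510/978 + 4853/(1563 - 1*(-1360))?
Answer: -918916/476449 ≈ -1.9287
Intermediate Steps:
-3510/978 + 4853/(1563 - 1*(-1360)) = -3510*1/978 + 4853/(1563 + 1360) = -585/163 + 4853/2923 = -918916/476449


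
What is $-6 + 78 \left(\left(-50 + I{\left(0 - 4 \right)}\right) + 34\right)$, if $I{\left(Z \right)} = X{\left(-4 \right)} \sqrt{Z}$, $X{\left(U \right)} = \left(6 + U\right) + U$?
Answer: $-1254 - 312 i \approx -1254.0 - 312.0 i$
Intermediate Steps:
$X{\left(U \right)} = 6 + 2 U$
$I{\left(Z \right)} = - 2 \sqrt{Z}$ ($I{\left(Z \right)} = \left(6 + 2 \left(-4\right)\right) \sqrt{Z} = \left(6 - 8\right) \sqrt{Z} = - 2 \sqrt{Z}$)
$-6 + 78 \left(\left(-50 + I{\left(0 - 4 \right)}\right) + 34\right) = -6 + 78 \left(\left(-50 - 2 \sqrt{0 - 4}\right) + 34\right) = -6 + 78 \left(\left(-50 - 2 \sqrt{-4}\right) + 34\right) = -6 + 78 \left(\left(-50 - 2 \cdot 2 i\right) + 34\right) = -6 + 78 \left(\left(-50 - 4 i\right) + 34\right) = -6 + 78 \left(-16 - 4 i\right) = -6 - \left(1248 + 312 i\right) = -1254 - 312 i$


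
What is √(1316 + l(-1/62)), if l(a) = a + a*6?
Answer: 21*√11470/62 ≈ 36.275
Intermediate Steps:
l(a) = 7*a (l(a) = a + 6*a = 7*a)
√(1316 + l(-1/62)) = √(1316 + 7*(-1/62)) = √(1316 - 7/62) = √(81585/62) = 21*√11470/62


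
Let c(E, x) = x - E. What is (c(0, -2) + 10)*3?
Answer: 24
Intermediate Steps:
(c(0, -2) + 10)*3 = ((-2 - 1*0) + 10)*3 = ((-2 + 0) + 10)*3 = (-2 + 10)*3 = 8*3 = 24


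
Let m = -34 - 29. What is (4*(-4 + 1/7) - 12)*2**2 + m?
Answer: -1209/7 ≈ -172.71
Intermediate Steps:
m = -63
(4*(-4 + 1/7) - 12)*2**2 + m = (4*(-4 + 1/7) - 12)*2**2 - 63 = (4*(-4 + 1/7) - 12)*4 - 63 = (4*(-27/7) - 12)*4 - 63 = (-108/7 - 12)*4 - 63 = -192/7*4 - 63 = -768/7 - 63 = -1209/7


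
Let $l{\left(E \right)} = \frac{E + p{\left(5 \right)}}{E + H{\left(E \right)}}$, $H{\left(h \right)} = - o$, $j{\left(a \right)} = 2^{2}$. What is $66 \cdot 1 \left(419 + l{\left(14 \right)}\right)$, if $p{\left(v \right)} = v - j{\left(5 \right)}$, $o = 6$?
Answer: $\frac{111111}{4} \approx 27778.0$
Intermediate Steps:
$j{\left(a \right)} = 4$
$H{\left(h \right)} = -6$ ($H{\left(h \right)} = \left(-1\right) 6 = -6$)
$p{\left(v \right)} = -4 + v$ ($p{\left(v \right)} = v - 4 = -4 + v$)
$l{\left(E \right)} = \frac{1 + E}{-6 + E}$ ($l{\left(E \right)} = \frac{E + \left(-4 + 5\right)}{E - 6} = \frac{E + 1}{-6 + E} = \frac{1 + E}{-6 + E}$)
$66 \cdot 1 \left(419 + l{\left(14 \right)}\right) = 66 \cdot 1 \left(419 + \frac{1 + 14}{-6 + 14}\right) = 66 \left(419 + \frac{1}{8} \cdot 15\right) = 66 \left(419 + \frac{15}{8}\right) = 66 \cdot \frac{3367}{8} = \frac{111111}{4}$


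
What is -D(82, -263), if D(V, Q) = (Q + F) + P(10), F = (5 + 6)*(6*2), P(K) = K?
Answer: 121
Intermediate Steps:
F = 132 (F = 11*12 = 132)
D(V, Q) = 142 + Q (D(V, Q) = (Q + 132) + 10 = (132 + Q) + 10 = 142 + Q)
-D(82, -263) = -(142 - 263) = -1*(-121) = 121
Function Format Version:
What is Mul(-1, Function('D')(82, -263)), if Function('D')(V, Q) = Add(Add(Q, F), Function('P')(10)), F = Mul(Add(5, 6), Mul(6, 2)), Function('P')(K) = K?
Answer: 121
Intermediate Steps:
F = 132 (F = Mul(11, 12) = 132)
Function('D')(V, Q) = Add(142, Q) (Function('D')(V, Q) = Add(Add(Q, 132), 10) = Add(Add(132, Q), 10) = Add(142, Q))
Mul(-1, Function('D')(82, -263)) = Mul(-1, Add(142, -263)) = Mul(-1, -121) = 121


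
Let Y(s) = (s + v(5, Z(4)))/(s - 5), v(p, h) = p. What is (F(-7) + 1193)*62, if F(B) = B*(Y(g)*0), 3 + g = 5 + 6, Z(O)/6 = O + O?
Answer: 73966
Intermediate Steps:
Z(O) = 12*O (Z(O) = 6*(O + O) = 6*(2*O) = 12*O)
g = 8 (g = -3 + (5 + 6) = -3 + 11 = 8)
Y(s) = (5 + s)/(-5 + s) (Y(s) = (s + 5)/(s - 5) = (5 + s)/(-5 + s))
F(B) = 0 (F(B) = B*(((5 + 8)/(-5 + 8))*0) = B*((13/3)*0) = B*0 = 0)
(F(-7) + 1193)*62 = (0 + 1193)*62 = 1193*62 = 73966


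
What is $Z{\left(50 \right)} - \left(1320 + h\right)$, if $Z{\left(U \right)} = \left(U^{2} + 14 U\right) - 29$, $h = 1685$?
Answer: $166$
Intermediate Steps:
$Z{\left(U \right)} = -29 + U^{2} + 14 U$
$Z{\left(50 \right)} - \left(1320 + h\right) = \left(-29 + 50^{2} + 14 \cdot 50\right) - 3005 = \left(-29 + 2500 + 700\right) - 3005 = 3171 - 3005 = 166$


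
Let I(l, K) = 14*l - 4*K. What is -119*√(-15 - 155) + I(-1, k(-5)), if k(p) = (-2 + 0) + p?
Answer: 14 - 119*I*√170 ≈ 14.0 - 1551.6*I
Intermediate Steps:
k(p) = -2 + p
I(l, K) = -4*K + 14*l
-119*√(-15 - 155) + I(-1, k(-5)) = -119*√(-15 - 155) + (-4*(-2 - 5) + 14*(-1)) = -119*I*√170 + (-4*(-7) - 14) = -119*I*√170 + (28 - 14) = -119*I*√170 + 14 = 14 - 119*I*√170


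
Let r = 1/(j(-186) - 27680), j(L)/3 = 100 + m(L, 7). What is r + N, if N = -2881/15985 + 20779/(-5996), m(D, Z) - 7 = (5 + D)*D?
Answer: -25731343616389/7058008012340 ≈ -3.6457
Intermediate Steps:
m(D, Z) = 7 + D*(5 + D) (m(D, Z) = 7 + (5 + D)*D = 7 + D*(5 + D))
j(L) = 321 + 3*L**2 + 15*L (j(L) = 3*(100 + (7 + L**2 + 5*L)) = 3*(107 + L**2 + 5*L) = 321 + 3*L**2 + 15*L)
r = 1/73639 (r = 1/((321 + 3*(-186)**2 + 15*(-186)) - 27680) = 1/((321 + 3*34596 - 2790) - 27680) = 1/((321 + 103788 - 2790) - 27680) = 1/(101319 - 27680) = 1/73639 ≈ 1.3580e-5)
N = -349426791/95846060 (N = -2881*1/15985 + 20779*(-1/5996) = -2881/15985 - 20779/5996 = -349426791/95846060 ≈ -3.6457)
r + N = 1/73639 - 349426791/95846060 = -25731343616389/7058008012340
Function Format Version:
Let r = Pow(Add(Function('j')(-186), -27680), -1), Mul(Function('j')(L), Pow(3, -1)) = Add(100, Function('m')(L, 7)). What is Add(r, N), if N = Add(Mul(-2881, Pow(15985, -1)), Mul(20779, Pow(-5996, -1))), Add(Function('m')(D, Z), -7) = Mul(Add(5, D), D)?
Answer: Rational(-25731343616389, 7058008012340) ≈ -3.6457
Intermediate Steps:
Function('m')(D, Z) = Add(7, Mul(D, Add(5, D))) (Function('m')(D, Z) = Add(7, Mul(Add(5, D), D)) = Add(7, Mul(D, Add(5, D))))
Function('j')(L) = Add(321, Mul(3, Pow(L, 2)), Mul(15, L)) (Function('j')(L) = Mul(3, Add(100, Add(7, Pow(L, 2), Mul(5, L)))) = Mul(3, Add(107, Pow(L, 2), Mul(5, L))) = Add(321, Mul(3, Pow(L, 2)), Mul(15, L)))
r = Rational(1, 73639) (r = Pow(Add(Add(321, Mul(3, Pow(-186, 2)), Mul(15, -186)), -27680), -1) = Pow(Add(Add(321, Mul(3, 34596), -2790), -27680), -1) = Pow(Add(Add(321, 103788, -2790), -27680), -1) = Pow(Add(101319, -27680), -1) = Pow(73639, -1) = Rational(1, 73639) ≈ 1.3580e-5)
N = Rational(-349426791, 95846060) (N = Add(Mul(-2881, Rational(1, 15985)), Mul(20779, Rational(-1, 5996))) = Add(Rational(-2881, 15985), Rational(-20779, 5996)) = Rational(-349426791, 95846060) ≈ -3.6457)
Add(r, N) = Add(Rational(1, 73639), Rational(-349426791, 95846060)) = Rational(-25731343616389, 7058008012340)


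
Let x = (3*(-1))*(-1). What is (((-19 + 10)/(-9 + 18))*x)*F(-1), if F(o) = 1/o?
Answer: 3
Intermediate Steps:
x = 3 (x = -3*(-1) = 3)
(((-19 + 10)/(-9 + 18))*x)*F(-1) = (((-19 + 10)/(-9 + 18))*3)/(-1) = (-9/9*3)*(-1) = (-9*⅑*3)*(-1) = -1*3*(-1) = -3*(-1) = 3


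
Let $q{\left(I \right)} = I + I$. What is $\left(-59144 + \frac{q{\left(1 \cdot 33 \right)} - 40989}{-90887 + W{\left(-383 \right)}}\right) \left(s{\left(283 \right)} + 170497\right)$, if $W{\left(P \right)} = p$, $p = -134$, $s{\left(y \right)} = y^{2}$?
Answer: $- \frac{192711556005598}{13003} \approx -1.4821 \cdot 10^{10}$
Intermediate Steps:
$W{\left(P \right)} = -134$
$q{\left(I \right)} = 2 I$
$\left(-59144 + \frac{q{\left(1 \cdot 33 \right)} - 40989}{-90887 + W{\left(-383 \right)}}\right) \left(s{\left(283 \right)} + 170497\right) = \left(-59144 + \frac{2 \cdot 1 \cdot 33 - 40989}{-90887 - 134}\right) \left(283^{2} + 170497\right) = \left(-59144 + \frac{2 \cdot 33 - 40989}{-91021}\right) \left(80089 + 170497\right) = \left(-59144 + \left(66 - 40989\right) \left(- \frac{1}{91021}\right)\right) 250586 = \left(-59144 - - \frac{40923}{91021}\right) 250586 = \left(-59144 + \frac{40923}{91021}\right) 250586 = \left(- \frac{5383305101}{91021}\right) 250586 = - \frac{192711556005598}{13003}$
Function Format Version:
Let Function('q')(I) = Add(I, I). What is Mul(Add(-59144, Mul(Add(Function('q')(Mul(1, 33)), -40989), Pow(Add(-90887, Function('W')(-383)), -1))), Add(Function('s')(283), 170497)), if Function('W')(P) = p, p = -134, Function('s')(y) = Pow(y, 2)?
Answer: Rational(-192711556005598, 13003) ≈ -1.4821e+10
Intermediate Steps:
Function('W')(P) = -134
Function('q')(I) = Mul(2, I)
Mul(Add(-59144, Mul(Add(Function('q')(Mul(1, 33)), -40989), Pow(Add(-90887, Function('W')(-383)), -1))), Add(Function('s')(283), 170497)) = Mul(Add(-59144, Mul(Add(Mul(2, Mul(1, 33)), -40989), Pow(Add(-90887, -134), -1))), Add(Pow(283, 2), 170497)) = Mul(Add(-59144, Mul(Add(Mul(2, 33), -40989), Pow(-91021, -1))), Add(80089, 170497)) = Mul(Add(-59144, Mul(Add(66, -40989), Rational(-1, 91021))), 250586) = Mul(Add(-59144, Mul(-40923, Rational(-1, 91021))), 250586) = Mul(Add(-59144, Rational(40923, 91021)), 250586) = Mul(Rational(-5383305101, 91021), 250586) = Rational(-192711556005598, 13003)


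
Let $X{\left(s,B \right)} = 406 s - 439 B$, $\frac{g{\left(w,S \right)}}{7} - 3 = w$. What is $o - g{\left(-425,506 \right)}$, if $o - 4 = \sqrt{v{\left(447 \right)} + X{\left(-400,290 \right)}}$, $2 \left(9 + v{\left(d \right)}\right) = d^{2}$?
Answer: $2958 + \frac{3 i \sqrt{84362}}{2} \approx 2958.0 + 435.68 i$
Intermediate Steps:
$v{\left(d \right)} = -9 + \frac{d^{2}}{2}$
$g{\left(w,S \right)} = 21 + 7 w$
$X{\left(s,B \right)} = - 439 B + 406 s$
$o = 4 + \frac{3 i \sqrt{84362}}{2}$ ($o = 4 + \sqrt{\left(-9 + \frac{447^{2}}{2}\right) + \left(\left(-439\right) 290 + 406 \left(-400\right)\right)} = 4 + \sqrt{\left(-9 + \frac{1}{2} \cdot 199809\right) - 289710} = 4 + \sqrt{\left(-9 + \frac{199809}{2}\right) - 289710} = 4 + \sqrt{\frac{199791}{2} - 289710} = 4 + \sqrt{- \frac{379629}{2}} = 4 + \frac{3 i \sqrt{84362}}{2} \approx 4.0 + 435.68 i$)
$o - g{\left(-425,506 \right)} = \left(4 + \frac{3 i \sqrt{84362}}{2}\right) - \left(21 + 7 \left(-425\right)\right) = \left(4 + \frac{3 i \sqrt{84362}}{2}\right) - \left(21 - 2975\right) = \left(4 + \frac{3 i \sqrt{84362}}{2}\right) - -2954 = \left(4 + \frac{3 i \sqrt{84362}}{2}\right) + 2954 = 2958 + \frac{3 i \sqrt{84362}}{2}$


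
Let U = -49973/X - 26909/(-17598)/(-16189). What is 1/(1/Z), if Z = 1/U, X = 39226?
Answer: -253983020613/323592374860 ≈ -0.78489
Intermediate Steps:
U = -323592374860/253983020613 (U = -49973/39226 - 26909/(-17598)/(-16189) = -49973*1/39226 - 26909*(-1/17598)*(-1/16189) = -4543/3566 + (26909/17598)*(-1/16189) = -4543/3566 - 26909/284894022 = -323592374860/253983020613 ≈ -1.2741)
Z = -253983020613/323592374860 (Z = 1/(-323592374860/253983020613) = -253983020613/323592374860 ≈ -0.78489)
1/(1/Z) = 1/(1/(-253983020613/323592374860)) = 1/(-323592374860/253983020613) = -253983020613/323592374860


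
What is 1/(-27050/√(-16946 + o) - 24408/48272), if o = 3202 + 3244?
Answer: -55229202/7611648059543 - 2813907628*I*√105/7611648059543 ≈ -7.2559e-6 - 0.0037881*I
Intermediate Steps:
o = 6446
1/(-27050/√(-16946 + o) - 24408/48272) = 1/(-27050/√(-16946 + 6446) - 24408/48272) = 1/(-27050*(-I*√105/1050) - 24408*1/48272) = 1/(-27050*(-I*√105/1050) - 3051/6034) = 1/(-(-541)*I*√105/21 - 3051/6034) = 1/(541*I*√105/21 - 3051/6034) = 1/(-3051/6034 + 541*I*√105/21)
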